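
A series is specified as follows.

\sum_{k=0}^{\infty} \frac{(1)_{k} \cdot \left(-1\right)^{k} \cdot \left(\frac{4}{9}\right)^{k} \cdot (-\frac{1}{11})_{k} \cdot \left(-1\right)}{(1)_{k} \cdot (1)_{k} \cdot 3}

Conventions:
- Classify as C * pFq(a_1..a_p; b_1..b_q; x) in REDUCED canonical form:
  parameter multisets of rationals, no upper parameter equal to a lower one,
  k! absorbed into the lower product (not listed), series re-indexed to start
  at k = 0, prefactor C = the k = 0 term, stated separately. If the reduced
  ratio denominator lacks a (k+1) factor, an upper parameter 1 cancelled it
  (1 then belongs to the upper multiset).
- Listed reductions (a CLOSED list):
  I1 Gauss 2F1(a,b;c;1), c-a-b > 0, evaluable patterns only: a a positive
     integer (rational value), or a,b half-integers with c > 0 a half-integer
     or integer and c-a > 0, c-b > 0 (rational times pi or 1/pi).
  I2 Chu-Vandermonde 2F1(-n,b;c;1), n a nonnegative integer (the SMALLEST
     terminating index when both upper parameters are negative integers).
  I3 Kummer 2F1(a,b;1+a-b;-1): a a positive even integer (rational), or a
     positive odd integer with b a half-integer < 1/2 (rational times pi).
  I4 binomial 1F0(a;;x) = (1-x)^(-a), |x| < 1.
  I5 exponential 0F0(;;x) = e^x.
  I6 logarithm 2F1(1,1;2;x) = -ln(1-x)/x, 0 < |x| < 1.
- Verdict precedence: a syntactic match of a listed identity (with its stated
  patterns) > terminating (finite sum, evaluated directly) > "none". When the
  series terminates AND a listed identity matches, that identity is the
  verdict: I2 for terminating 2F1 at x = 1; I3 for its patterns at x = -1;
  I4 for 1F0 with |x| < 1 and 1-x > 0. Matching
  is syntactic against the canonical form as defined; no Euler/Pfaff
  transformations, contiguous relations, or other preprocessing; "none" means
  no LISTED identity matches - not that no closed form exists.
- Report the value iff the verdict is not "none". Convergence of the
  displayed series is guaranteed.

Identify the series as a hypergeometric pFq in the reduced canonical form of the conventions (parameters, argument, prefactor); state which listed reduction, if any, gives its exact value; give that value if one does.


x = -\frac{4}{9} here; the reduced form reads 1F0, upper {-\frac{1}{11}}, lower {-}, C = -\frac{1}{3}. Verdict: the I4 binomial reduction matches (the 1F0 binomial series: exponent 1/11, x = -\frac{4}{9}). Value: \left(-\frac{1}{3}\right) \cdot \left(\frac{13}{9}\right)^{\frac{1}{11}}.

Structural cue: t_0 being -\frac{1}{3}, the parameter 1 appears in both the upper and lower lists and cancels.
Ratio: r(k) = -\frac{4}{9} * (k-\frac{1}{11}) / [(k+1)] - poly over poly, x = -\frac{4}{9} from leading terms; C = -\frac{1}{3} at k = 0.


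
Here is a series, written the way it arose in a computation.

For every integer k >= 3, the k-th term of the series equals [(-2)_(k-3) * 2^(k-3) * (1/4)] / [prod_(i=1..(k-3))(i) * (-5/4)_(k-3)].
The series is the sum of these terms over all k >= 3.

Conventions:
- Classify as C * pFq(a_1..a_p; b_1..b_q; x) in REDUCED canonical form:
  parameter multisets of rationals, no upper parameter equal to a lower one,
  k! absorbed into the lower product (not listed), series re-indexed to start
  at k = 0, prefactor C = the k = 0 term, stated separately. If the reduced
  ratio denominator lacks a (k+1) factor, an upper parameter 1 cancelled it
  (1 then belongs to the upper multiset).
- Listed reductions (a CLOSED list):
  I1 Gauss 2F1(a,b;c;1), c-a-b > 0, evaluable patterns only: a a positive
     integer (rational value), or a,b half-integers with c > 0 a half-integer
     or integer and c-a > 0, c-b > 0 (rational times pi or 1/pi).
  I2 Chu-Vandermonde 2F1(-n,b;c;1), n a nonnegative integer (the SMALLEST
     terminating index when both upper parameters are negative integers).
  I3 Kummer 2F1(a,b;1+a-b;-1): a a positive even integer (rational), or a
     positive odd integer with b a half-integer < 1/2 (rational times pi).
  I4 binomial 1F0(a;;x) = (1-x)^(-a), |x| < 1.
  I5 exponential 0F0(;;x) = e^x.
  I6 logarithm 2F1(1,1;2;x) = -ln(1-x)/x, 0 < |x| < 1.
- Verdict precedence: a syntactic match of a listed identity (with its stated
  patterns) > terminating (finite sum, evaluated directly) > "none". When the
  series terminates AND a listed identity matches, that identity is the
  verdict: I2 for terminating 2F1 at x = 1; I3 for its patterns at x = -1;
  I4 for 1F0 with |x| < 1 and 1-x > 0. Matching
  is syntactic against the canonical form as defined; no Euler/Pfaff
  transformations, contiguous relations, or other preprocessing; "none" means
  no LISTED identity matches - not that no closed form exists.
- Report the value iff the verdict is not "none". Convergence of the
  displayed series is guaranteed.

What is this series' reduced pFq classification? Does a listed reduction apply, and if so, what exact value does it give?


Key step: t_0 being 1/4, the product of the first k integers (C = 1/4, x = 2) is k!.
Step ratio: r(k) = 2 * (k-2) / [(k-5/4) (k+1)] - rational; roots negated = parameters, x = 2, C = 1/4.

With C = 1/4: the canonical form is 1F1(-2; -5/4; 2). Verdict: terminating - no listed pattern fits, but -2 in the upper list cuts the series at k = 2; direct evaluation. Value: 17/4.


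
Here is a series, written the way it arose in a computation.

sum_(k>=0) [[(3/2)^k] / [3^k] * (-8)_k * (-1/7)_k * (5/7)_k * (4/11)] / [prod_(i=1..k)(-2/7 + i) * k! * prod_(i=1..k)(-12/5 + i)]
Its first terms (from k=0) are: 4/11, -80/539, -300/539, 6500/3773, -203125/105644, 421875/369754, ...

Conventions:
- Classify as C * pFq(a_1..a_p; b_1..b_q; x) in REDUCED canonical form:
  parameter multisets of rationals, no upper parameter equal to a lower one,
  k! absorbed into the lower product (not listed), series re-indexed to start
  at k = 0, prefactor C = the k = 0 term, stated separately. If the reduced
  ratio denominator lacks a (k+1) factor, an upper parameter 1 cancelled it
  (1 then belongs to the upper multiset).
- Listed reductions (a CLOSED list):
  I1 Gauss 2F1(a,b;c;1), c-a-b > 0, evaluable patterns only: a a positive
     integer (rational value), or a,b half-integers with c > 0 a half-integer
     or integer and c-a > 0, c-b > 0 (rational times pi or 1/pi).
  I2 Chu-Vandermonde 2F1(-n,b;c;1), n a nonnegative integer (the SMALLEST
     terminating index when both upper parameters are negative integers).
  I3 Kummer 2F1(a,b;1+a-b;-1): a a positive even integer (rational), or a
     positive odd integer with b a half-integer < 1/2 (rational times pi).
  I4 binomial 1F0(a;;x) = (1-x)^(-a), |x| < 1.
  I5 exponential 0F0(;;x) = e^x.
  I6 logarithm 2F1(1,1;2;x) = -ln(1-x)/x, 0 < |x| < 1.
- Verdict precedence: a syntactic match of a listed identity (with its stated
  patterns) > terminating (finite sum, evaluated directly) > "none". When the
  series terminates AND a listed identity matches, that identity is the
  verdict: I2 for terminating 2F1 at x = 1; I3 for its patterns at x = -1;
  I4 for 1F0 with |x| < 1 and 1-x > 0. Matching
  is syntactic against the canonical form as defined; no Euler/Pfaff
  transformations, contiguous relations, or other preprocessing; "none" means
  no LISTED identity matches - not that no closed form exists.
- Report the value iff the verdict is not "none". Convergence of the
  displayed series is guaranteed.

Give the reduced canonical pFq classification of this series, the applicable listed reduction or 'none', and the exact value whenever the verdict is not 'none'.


Canonical form: C = 4/11 times 2F1 with upper {-8, -1/7}, lower {-7/5}, x = 1/2. Verdict: terminating - the sum ends at index 8 because -8 is a negative integer; exact evaluation follows. Sum: 639016348251/2286919615904.

Key observation: x = (1/2) and the two k-th powers (C = 4/11) combine into one argument.
Consecutive-term ratio: r(k) = (1/2) * (k-8) (k-1/7) / [(k-7/5) (k+1)] - rational in k. x = (1/2); t_0 = 4/11; negate the roots.


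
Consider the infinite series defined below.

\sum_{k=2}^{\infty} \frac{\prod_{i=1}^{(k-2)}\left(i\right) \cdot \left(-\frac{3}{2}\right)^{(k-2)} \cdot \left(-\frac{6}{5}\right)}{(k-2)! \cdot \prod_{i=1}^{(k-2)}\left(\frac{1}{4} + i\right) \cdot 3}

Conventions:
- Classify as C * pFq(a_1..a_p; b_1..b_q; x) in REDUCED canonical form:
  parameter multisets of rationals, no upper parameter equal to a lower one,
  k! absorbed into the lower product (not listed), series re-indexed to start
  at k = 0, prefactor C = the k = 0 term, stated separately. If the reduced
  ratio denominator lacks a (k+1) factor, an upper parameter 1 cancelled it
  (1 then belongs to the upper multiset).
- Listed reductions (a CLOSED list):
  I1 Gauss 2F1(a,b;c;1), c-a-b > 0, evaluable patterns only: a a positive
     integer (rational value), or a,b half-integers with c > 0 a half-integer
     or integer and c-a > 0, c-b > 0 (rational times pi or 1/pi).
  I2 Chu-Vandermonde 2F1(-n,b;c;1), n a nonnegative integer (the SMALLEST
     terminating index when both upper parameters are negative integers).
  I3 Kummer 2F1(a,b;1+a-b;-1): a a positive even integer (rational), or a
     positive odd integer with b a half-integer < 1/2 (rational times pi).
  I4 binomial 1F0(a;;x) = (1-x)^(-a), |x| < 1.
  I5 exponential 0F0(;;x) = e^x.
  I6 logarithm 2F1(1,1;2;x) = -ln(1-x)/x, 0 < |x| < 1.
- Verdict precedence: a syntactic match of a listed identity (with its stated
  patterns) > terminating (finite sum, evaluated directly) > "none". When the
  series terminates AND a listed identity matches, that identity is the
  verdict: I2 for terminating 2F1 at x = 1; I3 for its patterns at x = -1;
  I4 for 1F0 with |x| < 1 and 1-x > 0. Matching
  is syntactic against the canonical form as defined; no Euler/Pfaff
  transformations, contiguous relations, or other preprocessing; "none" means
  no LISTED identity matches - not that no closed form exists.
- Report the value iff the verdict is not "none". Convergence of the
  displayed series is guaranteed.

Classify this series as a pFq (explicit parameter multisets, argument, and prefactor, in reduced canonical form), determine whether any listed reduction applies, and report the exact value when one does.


Classification (C = -\frac{2}{5}): 1F1 with upper {1}, lower {\frac{5}{4}}, argument x = -\frac{3}{2}. Verdict: none - at argument -\frac{3}{2} the multisets {1} ; {\frac{5}{4}} match no listed identity.

First insight: with t_0 = -\frac{2}{5}, the constant factors (prefactor -2/5) combine into one prefactor.
Consecutive-term ratio: r(k) = -\frac{3}{2} * (k+1) / [(k+\frac{5}{4}) (k+1)] - rational in k, leading ratio -\frac{3}{2}; with t_0 = -\frac{2}{5}, classification follows.


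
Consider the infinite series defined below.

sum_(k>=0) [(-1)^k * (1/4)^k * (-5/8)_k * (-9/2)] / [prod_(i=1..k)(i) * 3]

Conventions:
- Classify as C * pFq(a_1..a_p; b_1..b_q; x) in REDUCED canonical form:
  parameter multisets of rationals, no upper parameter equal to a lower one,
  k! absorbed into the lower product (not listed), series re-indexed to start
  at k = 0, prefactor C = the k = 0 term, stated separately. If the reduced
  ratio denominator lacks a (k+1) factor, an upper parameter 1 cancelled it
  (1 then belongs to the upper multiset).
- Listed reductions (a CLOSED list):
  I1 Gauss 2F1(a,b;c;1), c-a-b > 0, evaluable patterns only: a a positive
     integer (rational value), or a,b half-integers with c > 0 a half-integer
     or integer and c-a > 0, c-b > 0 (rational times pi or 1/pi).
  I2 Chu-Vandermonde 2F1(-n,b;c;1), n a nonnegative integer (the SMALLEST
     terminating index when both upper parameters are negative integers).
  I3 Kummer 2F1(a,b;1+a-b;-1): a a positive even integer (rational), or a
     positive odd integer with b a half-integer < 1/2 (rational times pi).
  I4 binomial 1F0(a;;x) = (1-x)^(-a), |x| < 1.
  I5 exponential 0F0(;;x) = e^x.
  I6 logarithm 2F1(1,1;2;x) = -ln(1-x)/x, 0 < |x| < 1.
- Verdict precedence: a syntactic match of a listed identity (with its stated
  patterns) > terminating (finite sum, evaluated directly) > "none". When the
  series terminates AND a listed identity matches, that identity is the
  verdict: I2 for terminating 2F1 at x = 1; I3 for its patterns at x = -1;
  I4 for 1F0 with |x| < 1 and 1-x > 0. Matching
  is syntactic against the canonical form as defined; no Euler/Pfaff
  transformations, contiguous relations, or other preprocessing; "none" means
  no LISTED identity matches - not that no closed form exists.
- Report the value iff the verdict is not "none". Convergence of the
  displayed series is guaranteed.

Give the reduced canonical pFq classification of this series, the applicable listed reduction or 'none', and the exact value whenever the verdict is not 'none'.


Canonical form: C = -3/2 times 1F0 with upper {-5/8}, lower {-}, x = -1/4. Verdict: this is binomial (I4) (the 1F0 binomial series: exponent 5/8, x = -1/4). Hence: (-3/2) * (5/4)^(5/8).

Key observation: with t_0 = -3/2, the (-1)^k factor (C = -3/2) folds into the argument's sign.
Consecutive-term ratio: r(k) = (-1/4) * (k-5/8) / [(k+1)] - rational in k, leading ratio (-1/4); with t_0 = -3/2, classification follows.


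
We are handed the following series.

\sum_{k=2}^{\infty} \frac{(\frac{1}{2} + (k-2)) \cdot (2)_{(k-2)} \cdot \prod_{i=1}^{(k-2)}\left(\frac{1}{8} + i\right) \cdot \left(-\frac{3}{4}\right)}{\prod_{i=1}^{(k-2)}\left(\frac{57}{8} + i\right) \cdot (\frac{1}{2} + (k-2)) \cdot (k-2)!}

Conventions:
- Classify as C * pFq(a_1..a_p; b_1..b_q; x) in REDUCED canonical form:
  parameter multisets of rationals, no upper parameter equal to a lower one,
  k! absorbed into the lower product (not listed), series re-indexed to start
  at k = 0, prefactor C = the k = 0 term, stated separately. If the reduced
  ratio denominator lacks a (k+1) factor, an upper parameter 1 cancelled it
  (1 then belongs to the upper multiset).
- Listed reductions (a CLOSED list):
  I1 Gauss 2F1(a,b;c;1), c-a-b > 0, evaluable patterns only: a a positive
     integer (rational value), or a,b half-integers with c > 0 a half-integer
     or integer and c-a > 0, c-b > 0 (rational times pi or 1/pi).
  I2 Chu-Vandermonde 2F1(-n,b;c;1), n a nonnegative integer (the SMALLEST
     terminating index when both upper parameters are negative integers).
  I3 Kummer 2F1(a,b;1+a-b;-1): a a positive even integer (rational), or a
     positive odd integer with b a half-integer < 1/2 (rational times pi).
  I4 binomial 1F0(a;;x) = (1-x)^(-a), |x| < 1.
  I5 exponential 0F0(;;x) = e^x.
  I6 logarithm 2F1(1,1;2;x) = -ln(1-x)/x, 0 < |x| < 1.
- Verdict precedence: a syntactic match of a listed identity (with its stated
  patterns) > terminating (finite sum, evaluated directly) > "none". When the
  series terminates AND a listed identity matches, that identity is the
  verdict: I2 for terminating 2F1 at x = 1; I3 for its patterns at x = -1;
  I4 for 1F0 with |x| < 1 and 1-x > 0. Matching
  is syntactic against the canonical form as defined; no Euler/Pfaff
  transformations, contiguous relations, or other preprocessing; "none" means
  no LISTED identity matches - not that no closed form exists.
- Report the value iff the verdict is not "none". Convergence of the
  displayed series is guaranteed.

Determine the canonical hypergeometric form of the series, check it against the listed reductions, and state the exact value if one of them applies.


This is -\frac{3}{4} * 2F1(\frac{9}{8}, 2; \frac{65}{8}; 1) in reduced canonical form. Verdict (x = 1): Gauss (I1, integer-parameter pattern) applies (x = 1: the Gamma ratio telescopes since c-a-b = 5 > 0 and a = 2 in Z>0). Hence: -\frac{2793}{2560}.

Structural cue: x = 1 and the lower running product (prefactor -3/4) is a rising factorial.
Adjacent-term ratio: r(k) = 1 * (k+\frac{9}{8}) (k+2) / [(k+\frac{65}{8}) (k+1)] - rational; roots negated = parameters, x = 1, C = -\frac{3}{4}.


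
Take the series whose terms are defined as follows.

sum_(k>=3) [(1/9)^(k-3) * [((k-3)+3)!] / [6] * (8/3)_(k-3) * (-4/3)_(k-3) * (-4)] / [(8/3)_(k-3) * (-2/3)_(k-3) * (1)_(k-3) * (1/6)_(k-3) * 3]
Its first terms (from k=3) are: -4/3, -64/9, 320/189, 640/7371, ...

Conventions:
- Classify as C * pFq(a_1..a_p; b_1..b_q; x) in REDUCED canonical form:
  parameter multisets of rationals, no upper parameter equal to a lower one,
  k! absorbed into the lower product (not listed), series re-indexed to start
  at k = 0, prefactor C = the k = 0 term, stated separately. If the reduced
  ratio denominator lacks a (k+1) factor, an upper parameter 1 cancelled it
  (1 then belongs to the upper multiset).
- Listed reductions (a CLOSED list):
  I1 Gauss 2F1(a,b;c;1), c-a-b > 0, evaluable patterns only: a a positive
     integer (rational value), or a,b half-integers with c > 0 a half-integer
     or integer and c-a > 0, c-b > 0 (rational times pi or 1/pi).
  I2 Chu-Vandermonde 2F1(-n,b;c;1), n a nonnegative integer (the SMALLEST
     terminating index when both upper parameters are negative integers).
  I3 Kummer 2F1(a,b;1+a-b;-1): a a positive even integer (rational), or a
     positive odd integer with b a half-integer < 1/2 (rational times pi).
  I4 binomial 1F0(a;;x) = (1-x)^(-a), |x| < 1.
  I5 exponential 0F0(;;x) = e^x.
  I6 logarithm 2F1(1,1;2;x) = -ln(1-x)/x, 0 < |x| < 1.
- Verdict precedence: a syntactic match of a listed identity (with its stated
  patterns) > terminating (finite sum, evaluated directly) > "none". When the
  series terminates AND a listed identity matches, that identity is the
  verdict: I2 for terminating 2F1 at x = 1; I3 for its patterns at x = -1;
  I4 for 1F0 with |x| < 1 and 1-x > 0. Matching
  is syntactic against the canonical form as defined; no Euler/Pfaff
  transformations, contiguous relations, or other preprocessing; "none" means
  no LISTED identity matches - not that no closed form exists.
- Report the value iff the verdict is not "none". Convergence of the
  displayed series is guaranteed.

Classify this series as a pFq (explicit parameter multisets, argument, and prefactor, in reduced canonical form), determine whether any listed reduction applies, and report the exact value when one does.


Prefactor -4/3, argument 1/9: 2F2 with upper {-4/3, 4} over lower {-2/3, 1/6}. Verdict: none here - no I1-I6 shape fits x = 1/9 with lower {-2/3, 1/6}.

Key observation: x = (1/9) and (1)_k (prefactor -4/3) is k! itself.
Adjacent-term ratio: r(k) = (1/9) * (k-4/3) (k+4) / [(k-2/3) (k+1/6) (k+1)] - rational in k, leading ratio (1/9); with t_0 = -4/3, classification follows.


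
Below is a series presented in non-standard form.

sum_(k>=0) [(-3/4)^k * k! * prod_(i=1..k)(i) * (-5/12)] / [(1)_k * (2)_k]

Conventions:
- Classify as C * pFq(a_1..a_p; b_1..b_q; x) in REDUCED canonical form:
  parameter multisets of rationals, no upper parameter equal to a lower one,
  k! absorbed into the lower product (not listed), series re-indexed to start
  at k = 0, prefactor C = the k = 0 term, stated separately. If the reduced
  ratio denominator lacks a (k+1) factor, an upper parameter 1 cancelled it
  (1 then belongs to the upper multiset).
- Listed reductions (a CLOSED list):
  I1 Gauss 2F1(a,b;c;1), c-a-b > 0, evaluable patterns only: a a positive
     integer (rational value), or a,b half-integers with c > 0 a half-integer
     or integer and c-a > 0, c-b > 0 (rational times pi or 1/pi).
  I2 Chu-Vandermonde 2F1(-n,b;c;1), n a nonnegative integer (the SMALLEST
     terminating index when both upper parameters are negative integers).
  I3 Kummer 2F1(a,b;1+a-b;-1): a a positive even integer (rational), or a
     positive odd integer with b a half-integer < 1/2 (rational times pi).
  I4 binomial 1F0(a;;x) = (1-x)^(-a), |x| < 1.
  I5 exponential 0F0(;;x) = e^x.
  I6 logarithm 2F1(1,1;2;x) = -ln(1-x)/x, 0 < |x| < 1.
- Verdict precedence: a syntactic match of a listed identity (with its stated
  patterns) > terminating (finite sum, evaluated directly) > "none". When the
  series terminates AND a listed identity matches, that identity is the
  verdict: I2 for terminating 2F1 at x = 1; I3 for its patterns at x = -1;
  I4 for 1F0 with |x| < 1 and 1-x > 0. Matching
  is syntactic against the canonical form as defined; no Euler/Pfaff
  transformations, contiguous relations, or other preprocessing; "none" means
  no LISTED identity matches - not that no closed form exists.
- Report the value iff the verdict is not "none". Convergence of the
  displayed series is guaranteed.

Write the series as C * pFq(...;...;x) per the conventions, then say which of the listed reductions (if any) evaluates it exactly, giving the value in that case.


Canonical form: C = -5/12 times 2F1 with upper {1, 1}, lower {2}, x = -3/4. Verdict: logarithm (I6) matches (the logarithm: parameters (1,1;2), x = -3/4). Hence: (-5/9) * ln(7/4).

Key observation: from the first term -5/12: (1)_k (C = -5/12, x = -3/4) is k! itself.
Term ratio: r(k) = (-3/4) * (k+1) (k+1) / [(k+2) (k+1)] ; factor over Q: parameters, x = (-3/4), and C = -5/12.


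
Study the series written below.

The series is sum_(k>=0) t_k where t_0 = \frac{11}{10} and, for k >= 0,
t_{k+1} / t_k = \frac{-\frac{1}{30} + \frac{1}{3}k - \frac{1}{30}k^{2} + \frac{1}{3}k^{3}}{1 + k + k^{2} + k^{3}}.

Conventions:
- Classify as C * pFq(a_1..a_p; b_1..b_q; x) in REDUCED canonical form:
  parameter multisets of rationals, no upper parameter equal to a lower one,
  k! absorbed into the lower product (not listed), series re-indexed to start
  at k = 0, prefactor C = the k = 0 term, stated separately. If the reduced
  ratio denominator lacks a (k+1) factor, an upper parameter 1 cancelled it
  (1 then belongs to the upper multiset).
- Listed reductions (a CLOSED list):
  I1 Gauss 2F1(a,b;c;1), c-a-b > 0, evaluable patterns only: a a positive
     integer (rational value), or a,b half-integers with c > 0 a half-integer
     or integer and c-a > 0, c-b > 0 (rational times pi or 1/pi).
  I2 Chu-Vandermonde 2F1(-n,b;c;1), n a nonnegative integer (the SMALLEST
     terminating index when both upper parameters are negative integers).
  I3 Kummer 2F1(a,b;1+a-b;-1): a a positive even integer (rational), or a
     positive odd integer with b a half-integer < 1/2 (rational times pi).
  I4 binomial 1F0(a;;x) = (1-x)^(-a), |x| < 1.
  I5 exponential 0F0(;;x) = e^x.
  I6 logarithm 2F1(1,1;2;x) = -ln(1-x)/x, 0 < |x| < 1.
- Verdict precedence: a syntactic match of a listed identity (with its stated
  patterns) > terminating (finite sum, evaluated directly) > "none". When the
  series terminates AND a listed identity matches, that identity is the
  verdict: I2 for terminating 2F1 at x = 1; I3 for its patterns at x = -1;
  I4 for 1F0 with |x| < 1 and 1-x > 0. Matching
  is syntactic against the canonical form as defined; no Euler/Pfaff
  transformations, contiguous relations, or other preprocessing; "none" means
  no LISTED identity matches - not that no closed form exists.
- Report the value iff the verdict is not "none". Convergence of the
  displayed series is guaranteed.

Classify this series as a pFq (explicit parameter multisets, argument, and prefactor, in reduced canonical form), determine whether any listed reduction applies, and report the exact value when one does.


x = \frac{1}{3} here; the reduced form reads 1F0, upper {-\frac{1}{10}}, lower {-}, C = \frac{11}{10}. Verdict: this is the binomial series (I4) (the 1F0 binomial series: exponent 1/10, x = \frac{1}{3}). Sum: \frac{11}{10} \cdot \left(\frac{2}{3}\right)^{\frac{1}{10}}.

Key observation: t_0 being \frac{11}{10}, factor the ratio over Q (prefactor 11/10): negated roots = parameters.
Ratio: r(k) = \frac{1}{3} * (k-\frac{1}{10}) / [(k+1)] - rational; roots negated = parameters, x = \frac{1}{3}, C = \frac{11}{10}.


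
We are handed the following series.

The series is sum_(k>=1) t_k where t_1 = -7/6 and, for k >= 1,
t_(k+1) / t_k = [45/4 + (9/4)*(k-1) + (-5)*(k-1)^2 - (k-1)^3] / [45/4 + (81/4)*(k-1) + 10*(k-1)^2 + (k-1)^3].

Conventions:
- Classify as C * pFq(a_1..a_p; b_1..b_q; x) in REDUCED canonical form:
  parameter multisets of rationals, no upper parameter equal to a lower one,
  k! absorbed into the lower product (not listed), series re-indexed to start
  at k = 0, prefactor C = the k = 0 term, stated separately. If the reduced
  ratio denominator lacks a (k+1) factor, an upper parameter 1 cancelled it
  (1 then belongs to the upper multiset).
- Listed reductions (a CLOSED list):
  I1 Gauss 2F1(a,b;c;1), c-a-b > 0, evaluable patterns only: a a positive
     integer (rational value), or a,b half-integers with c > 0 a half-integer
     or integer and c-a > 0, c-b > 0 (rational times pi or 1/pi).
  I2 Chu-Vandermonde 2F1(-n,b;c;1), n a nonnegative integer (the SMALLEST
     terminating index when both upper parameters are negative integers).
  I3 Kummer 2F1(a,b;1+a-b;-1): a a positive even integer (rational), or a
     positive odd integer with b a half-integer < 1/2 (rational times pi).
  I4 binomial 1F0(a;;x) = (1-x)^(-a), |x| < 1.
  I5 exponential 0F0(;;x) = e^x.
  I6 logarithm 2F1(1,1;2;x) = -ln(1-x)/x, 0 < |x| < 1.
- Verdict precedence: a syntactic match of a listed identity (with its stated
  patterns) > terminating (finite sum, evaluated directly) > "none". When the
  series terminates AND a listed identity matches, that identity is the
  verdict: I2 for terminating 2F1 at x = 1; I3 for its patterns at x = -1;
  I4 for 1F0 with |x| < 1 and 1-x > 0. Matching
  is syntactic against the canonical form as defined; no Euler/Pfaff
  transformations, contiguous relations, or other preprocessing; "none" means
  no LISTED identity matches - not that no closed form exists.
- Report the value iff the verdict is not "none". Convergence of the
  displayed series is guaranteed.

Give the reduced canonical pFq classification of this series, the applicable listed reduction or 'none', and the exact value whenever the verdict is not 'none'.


Key observation: from the first term -7/6: the expanded ratio factors over Q; C = -7/6, roots give parameters.
Consecutive-term ratio: r(k) = (-1) * (k-3/2) (k+5) / [(k+15/2) (k+1)] - rational; roots negated = parameters, x = (-1), C = -7/6.

At argument -1: a 2F1 with upper {-3/2, 5}, lower {15/2}, scaled by C = -7/6. Verdict (x = -1): Kummer's theorem (I3) applies (x = -1; c = 15/2 equals 1+a-b for upper {-3/2, 5}: listed pattern). Exact value: (-105105/131072) * pi.


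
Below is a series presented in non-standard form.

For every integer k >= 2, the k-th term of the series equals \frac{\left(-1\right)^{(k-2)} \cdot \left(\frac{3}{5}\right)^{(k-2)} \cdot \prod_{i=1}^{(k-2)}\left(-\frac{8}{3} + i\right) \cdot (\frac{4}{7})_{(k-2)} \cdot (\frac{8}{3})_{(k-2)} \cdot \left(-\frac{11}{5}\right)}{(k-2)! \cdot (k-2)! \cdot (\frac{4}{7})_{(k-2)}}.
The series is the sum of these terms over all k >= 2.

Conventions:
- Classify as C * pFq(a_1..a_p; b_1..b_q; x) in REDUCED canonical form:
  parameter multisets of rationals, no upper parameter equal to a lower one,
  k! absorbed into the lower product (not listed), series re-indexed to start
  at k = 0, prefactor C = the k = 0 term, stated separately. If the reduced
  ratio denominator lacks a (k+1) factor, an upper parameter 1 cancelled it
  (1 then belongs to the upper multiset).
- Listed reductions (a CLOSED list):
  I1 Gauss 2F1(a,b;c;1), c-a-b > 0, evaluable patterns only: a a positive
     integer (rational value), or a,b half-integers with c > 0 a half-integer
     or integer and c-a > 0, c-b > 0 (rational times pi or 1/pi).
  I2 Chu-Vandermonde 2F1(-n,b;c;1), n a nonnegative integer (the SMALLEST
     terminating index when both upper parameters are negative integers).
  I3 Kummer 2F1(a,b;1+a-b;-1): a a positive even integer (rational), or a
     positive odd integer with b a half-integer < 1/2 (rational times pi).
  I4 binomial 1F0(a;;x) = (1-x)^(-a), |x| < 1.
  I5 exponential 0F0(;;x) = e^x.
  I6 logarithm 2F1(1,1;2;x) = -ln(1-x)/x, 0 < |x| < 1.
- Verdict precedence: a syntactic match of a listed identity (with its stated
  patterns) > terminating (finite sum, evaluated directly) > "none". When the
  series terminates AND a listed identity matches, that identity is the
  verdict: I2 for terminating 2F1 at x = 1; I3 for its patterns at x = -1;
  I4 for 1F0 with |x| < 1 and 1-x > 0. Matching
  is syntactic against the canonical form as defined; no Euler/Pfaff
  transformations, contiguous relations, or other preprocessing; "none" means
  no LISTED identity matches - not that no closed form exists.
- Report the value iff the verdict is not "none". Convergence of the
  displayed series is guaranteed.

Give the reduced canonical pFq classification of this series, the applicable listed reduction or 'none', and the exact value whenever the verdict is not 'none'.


With C = -\frac{11}{5}: the canonical form is 2F1(-\frac{5}{3}, \frac{8}{3}; 1; -\frac{3}{5}). Verdict: none (x = -\frac{3}{5}): each listed identity misses the multisets {-\frac{5}{3}, \frac{8}{3}} ; {1}.

Structural cue: t_0 being -\frac{11}{5}, the (-1)^k factor (C = -11/5) folds into the argument's sign.
Adjacent-term ratio: r(k) = -\frac{3}{5} * (k-\frac{5}{3}) (k+\frac{8}{3}) / [(k+1) (k+1)] - rational; roots negated = parameters, x = -\frac{3}{5}, C = -\frac{11}{5}.


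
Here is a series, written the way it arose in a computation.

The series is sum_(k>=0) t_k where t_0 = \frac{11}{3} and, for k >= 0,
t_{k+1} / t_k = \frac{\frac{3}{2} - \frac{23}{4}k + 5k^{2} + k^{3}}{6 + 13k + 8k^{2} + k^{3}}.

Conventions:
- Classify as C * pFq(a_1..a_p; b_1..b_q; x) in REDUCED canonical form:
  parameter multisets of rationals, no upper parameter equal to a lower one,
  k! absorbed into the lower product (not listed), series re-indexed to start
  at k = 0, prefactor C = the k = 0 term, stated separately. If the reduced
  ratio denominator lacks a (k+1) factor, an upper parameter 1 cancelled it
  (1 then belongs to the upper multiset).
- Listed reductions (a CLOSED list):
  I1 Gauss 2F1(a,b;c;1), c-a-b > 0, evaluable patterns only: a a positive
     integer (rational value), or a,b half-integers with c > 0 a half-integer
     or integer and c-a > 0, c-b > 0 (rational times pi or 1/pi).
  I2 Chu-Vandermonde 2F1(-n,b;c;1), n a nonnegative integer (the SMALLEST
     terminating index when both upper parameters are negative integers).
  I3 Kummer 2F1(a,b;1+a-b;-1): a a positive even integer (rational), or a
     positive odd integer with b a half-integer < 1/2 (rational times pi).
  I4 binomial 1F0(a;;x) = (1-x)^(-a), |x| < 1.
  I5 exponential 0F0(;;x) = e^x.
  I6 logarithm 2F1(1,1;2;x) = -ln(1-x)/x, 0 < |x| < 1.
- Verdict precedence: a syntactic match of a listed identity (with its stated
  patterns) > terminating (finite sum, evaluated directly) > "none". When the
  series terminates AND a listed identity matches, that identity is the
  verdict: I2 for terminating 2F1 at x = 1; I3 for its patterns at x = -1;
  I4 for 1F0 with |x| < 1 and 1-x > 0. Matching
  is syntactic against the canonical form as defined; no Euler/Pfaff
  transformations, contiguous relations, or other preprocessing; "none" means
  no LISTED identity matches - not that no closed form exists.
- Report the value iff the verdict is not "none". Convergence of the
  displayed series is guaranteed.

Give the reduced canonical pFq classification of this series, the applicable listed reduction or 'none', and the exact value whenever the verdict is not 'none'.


Canonical form: C = \frac{11}{3} times 2F1 with upper {-\frac{1}{2}, -\frac{1}{2}}, lower {1}, x = 1. Verdict: this is the half-integer Gauss pattern (I1) (x = 1; upper {-\frac{1}{2}, -\frac{1}{2}} half-integers, c = 1 in the evaluable pattern). Value: \frac{44}{3} / \pi.

Key observation: with t_0 = \frac{11}{3}, the parameter 6 appears in both the upper and lower lists and cancels.
Term ratio: r(k) = 1 * (k-\frac{1}{2}) (k-\frac{1}{2}) / [(k+1) (k+1)] - rational in k. x = 1; t_0 = \frac{11}{3}; negate the roots.


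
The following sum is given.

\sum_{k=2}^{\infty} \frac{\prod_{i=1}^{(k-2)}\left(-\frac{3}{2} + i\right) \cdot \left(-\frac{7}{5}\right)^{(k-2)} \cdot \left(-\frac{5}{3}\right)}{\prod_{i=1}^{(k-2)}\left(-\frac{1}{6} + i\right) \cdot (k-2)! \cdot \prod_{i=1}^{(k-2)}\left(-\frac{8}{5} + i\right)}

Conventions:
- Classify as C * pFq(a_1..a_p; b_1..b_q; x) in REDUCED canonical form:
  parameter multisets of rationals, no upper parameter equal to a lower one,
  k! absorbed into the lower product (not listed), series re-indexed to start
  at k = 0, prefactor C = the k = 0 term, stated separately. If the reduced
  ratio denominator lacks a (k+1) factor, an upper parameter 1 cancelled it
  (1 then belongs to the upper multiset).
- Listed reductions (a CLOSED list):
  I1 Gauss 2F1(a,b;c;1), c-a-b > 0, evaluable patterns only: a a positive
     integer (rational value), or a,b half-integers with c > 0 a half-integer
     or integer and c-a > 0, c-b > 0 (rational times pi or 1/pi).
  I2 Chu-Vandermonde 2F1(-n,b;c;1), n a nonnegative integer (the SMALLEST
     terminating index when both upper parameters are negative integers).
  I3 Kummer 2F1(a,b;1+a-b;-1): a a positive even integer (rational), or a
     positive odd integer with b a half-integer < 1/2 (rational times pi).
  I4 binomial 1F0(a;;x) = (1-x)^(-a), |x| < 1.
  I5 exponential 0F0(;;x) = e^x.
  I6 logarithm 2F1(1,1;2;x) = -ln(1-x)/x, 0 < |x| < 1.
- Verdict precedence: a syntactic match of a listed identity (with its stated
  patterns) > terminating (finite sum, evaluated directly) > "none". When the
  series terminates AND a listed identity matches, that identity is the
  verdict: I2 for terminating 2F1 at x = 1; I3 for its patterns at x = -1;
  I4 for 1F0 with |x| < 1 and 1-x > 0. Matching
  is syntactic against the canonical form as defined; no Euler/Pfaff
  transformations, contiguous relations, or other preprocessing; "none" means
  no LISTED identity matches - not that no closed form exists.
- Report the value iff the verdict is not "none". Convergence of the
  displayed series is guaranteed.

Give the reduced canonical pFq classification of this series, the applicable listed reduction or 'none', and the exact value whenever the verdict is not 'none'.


Structural cue: t_0 being -\frac{5}{3}, the lower running product (C = -5/3) is a rising factorial.
Adjacent-term ratio: r(k) = -\frac{7}{5} * (k-\frac{1}{2}) / [(k-\frac{3}{5}) (k+\frac{5}{6}) (k+1)] - poly over poly, x = -\frac{7}{5} from leading terms; C = -\frac{5}{3} at k = 0.

Classification (C = -\frac{5}{3}): 1F2 with upper {-\frac{1}{2}}, lower {-\frac{3}{5}, \frac{5}{6}}, argument x = -\frac{7}{5}. Verdict: no listed reduction: x = -\frac{7}{5} and upper {-\frac{1}{2}} fail every I1-I6 pattern.


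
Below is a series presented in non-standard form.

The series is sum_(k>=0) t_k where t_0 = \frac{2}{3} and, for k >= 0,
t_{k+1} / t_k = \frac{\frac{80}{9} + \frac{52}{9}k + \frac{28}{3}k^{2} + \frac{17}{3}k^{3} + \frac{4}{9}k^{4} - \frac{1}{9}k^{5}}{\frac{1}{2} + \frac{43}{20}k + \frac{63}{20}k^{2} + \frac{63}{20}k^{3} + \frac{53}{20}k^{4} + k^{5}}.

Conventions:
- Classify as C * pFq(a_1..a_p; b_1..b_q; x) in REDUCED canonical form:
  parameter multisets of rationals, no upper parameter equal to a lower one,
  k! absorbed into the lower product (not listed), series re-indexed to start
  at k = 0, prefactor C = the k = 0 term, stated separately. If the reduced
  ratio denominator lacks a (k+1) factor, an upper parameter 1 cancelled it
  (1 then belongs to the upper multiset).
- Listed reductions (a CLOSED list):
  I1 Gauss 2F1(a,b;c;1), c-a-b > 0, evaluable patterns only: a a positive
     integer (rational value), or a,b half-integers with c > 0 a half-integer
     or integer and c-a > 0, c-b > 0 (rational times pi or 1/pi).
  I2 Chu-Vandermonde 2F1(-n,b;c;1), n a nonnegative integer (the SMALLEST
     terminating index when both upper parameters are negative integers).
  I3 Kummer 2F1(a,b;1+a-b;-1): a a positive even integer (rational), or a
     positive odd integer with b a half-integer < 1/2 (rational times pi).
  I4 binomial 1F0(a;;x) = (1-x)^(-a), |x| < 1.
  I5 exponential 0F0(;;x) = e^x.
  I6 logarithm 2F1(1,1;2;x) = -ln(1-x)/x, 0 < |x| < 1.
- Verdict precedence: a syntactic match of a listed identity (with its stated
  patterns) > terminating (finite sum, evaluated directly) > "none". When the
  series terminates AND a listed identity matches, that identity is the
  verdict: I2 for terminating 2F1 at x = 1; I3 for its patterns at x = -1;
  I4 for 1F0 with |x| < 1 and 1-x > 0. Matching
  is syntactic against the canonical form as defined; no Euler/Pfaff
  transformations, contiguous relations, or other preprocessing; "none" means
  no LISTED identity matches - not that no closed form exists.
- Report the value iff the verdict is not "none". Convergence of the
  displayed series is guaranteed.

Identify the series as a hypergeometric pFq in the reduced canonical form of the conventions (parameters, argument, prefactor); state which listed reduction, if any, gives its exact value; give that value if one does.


The tell: x = -\frac{1}{9} and cancel k^2 + 1 from the displayed ratio first; then C = 2/3.
Ratio: r(k) = -\frac{1}{9} * (k-10) (k+2) (k+4) / [(k+\frac{2}{5}) (k+\frac{5}{4}) (k+1)] - rational in k, leading ratio -\frac{1}{9}; with t_0 = \frac{2}{3}, classification follows.

Classification (C = \frac{2}{3}): 3F2 with upper {-10, 2, 4}, lower {\frac{2}{5}, \frac{5}{4}}, argument x = -\frac{1}{9}. Verdict: terminating - the sum ends at index 10 because -10 is a negative integer; exact evaluation follows. Sum: \frac{8193832157767564385793934}{99216669539365554294261}.


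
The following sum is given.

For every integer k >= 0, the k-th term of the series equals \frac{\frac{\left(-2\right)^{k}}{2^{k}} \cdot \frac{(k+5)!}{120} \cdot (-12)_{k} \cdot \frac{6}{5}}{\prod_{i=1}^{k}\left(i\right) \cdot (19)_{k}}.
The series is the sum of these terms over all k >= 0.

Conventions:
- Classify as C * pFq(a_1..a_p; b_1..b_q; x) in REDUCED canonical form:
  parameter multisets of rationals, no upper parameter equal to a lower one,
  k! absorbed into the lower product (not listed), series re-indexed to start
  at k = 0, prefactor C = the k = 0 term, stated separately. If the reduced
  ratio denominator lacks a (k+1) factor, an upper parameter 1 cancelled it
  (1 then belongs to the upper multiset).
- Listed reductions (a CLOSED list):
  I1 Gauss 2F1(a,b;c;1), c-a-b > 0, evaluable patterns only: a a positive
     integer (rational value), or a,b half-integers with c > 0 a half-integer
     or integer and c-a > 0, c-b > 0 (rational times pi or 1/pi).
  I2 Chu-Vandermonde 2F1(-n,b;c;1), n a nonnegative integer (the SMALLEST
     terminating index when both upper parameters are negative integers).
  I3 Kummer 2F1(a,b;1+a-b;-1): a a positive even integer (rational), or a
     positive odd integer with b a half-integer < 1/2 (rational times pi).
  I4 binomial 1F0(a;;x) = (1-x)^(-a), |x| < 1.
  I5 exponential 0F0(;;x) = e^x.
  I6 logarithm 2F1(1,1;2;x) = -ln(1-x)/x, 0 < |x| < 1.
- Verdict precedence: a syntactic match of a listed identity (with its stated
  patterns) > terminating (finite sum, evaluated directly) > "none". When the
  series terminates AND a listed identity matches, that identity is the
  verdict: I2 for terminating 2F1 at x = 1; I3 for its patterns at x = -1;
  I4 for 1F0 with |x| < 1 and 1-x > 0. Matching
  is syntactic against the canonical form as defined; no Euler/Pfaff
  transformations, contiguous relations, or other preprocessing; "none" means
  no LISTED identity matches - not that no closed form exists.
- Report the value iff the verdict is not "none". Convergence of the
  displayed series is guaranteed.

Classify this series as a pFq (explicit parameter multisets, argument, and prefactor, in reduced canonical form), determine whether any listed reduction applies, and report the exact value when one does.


Prefactor \frac{6}{5}, argument -1: 2F1 with upper {-12, 6} over lower {19}. Verdict: the Kummer evaluation I3 applies (x = -1; c = 19 equals 1+a-b for upper {-12, 6}: listed pattern). Sum: \frac{1224}{25}.

First insight: t_0 = \frac{6}{5} here, and the factorial ratio (C = 6/5, x = -1) (k+a-1)!/(a-1)! is a rising factorial (a)_k.
Adjacent-term ratio: r(k) = -1 * (k-12) (k+6) / [(k+19) (k+1)] ; factor over Q: parameters, x = -1, and C = \frac{6}{5}.


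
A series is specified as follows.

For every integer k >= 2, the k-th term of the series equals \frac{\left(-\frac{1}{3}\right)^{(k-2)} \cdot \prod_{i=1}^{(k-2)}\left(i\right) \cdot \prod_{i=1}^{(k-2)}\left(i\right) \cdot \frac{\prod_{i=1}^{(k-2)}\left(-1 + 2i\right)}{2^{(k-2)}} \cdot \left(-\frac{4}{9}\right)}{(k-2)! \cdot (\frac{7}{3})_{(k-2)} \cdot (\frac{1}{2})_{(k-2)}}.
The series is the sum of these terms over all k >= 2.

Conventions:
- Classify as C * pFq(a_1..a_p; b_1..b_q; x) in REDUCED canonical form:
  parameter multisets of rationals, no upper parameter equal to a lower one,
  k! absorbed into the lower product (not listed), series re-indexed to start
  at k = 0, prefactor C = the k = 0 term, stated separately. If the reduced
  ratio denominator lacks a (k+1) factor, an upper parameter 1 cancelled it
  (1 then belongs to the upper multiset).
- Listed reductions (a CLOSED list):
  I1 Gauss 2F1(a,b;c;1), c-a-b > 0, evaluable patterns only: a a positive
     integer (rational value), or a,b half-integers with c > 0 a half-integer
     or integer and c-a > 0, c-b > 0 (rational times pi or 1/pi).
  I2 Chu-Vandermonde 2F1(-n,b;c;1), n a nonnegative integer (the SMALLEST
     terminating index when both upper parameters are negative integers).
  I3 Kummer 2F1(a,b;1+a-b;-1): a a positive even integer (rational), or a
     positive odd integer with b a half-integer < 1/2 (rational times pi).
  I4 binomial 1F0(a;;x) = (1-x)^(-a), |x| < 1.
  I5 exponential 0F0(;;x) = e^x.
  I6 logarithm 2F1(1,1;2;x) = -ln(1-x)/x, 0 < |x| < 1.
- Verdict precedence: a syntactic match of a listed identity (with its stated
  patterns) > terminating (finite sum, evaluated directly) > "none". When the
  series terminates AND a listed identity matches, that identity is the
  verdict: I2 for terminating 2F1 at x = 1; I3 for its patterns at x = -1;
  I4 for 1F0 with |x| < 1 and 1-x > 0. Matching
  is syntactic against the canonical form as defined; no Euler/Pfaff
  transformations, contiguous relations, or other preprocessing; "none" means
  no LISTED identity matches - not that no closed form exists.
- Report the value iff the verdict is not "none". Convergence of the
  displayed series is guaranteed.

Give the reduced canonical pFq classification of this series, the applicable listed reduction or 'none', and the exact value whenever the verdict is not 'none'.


x = -\frac{1}{3} here; the reduced form reads 2F1, upper {1, 1}, lower {\frac{7}{3}}, C = -\frac{4}{9}. Verdict: none. A 2F1 with upper {1, 1} fits none of I1-I6 at x = -\frac{1}{3}; the sum runs forever.

Key observation: t_0 being -\frac{4}{9}, the running product (C = -4/9) telescopes to a rising factorial.
Adjacent-term ratio: r(k) = -\frac{1}{3} * (k+1) (k+1) / [(k+\frac{7}{3}) (k+1)] - poly over poly, x = -\frac{1}{3} from leading terms; C = -\frac{4}{9} at k = 0.
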